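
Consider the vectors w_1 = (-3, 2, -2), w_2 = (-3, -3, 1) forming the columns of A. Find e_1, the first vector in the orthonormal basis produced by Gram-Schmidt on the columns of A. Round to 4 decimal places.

e_1 = (-0.7276, 0.4851, -0.4851)

e_1 = w_1/‖w_1‖ = (-3, 2, -2)/4.1231 = (-0.7276, 0.4851, -0.4851).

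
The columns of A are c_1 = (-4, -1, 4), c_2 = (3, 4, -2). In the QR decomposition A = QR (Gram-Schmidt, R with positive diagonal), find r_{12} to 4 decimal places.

c_1 = (-4, -1, 4); ‖c_1‖ = 5.7446, so e_1 = (-0.6963, -0.1741, 0.6963).
r_{12} = e_1·c_2 = -4.1779.

r_{12} = -4.1779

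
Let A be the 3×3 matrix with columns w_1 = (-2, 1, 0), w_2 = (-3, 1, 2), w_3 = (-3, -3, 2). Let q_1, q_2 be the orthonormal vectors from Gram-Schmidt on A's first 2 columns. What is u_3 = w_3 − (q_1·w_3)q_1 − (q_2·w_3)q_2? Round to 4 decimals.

w_1 = (-2, 1, 0); ‖w_1‖ = 2.2361, so q_1 = (-0.8944, 0.4472, 0.0000).
q_1·w_2 = (-0.8944)·(-3) + 0.4472·1 + 0.0000·2 = 3.1305.
u_2 = w_2 − 3.1305·q_1 = (-0.2000, -0.4000, 2.0000).
‖u_2‖ = 2.0494, so q_2 = (-0.0976, -0.1952, 0.9759).
q_1·w_3 = (-0.8944)·(-3) + 0.4472·(-3) + 0.0000·2 = 1.3416; q_2·w_3 = (-0.0976)·(-3) + (-0.1952)·(-3) + 0.9759·2 = 2.8301.
u_3 = w_3 − 1.3416·q_1 − 2.8301·q_2 = (-1.5238, -3.0476, -0.7619).

u_3 = (-1.5238, -3.0476, -0.7619)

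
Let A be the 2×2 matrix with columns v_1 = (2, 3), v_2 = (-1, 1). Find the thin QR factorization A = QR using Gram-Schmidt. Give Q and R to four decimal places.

v_1 = (2, 3); ‖v_1‖ = 3.6056, so e_1 = (0.5547, 0.8321).
e_1·v_2 = 0.5547·(-1) + 0.8321·1 = 0.2774.
u_2 = v_2 − 0.2774·e_1 = (-1.1538, 0.7692).
‖u_2‖ = 1.3868, so e_2 = (-0.8321, 0.5547).

Q = [[0.5547, -0.8321], [0.8321, 0.5547]], R = [[3.6056, 0.2774], [0.0000, 1.3868]]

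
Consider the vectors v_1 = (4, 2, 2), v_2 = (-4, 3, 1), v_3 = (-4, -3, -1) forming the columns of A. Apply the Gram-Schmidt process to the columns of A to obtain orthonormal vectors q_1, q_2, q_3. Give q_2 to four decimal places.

q_2 = (-0.5521, 0.7591, 0.3450)

q_1 = v_1/‖v_1‖ = (4, 2, 2)/4.8990 = (0.8165, 0.4082, 0.4082).
r_{12} = q_1·v_2 = -1.6330.
u_2 = v_2 + 1.6330·q_1 = (-2.6667, 3.6667, 1.6667).
‖u_2‖ = 4.8305, so q_2 = (-0.5521, 0.7591, 0.3450).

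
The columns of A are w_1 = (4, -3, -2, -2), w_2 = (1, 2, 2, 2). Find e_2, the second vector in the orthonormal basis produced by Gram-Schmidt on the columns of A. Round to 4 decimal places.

w_1 = (4, -3, -2, -2); ‖w_1‖ = 5.7446, so e_1 = (0.6963, -0.5222, -0.3482, -0.3482).
e_1·w_2 = 0.6963·1 + (-0.5222)·2 + (-0.3482)·2 + (-0.3482)·2 = -1.7408.
u_2 = w_2 + 1.7408·e_1 = (2.2121, 1.0909, 1.3939, 1.3939).
‖u_2‖ = 3.1575, so e_2 = (0.7006, 0.3455, 0.4415, 0.4415).

e_2 = (0.7006, 0.3455, 0.4415, 0.4415)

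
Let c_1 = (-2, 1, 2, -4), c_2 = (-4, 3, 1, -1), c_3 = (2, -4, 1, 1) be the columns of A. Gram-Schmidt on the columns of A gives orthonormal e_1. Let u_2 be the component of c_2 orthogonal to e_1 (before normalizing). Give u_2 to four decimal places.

u_2 = (-2.6400, 2.3200, -0.3600, 1.7200)

c_1 = (-2, 1, 2, -4); ‖c_1‖ = 5.0000, so e_1 = (-0.4000, 0.2000, 0.4000, -0.8000).
e_1·c_2 = (-0.4000)·(-4) + 0.2000·3 + 0.4000·1 + (-0.8000)·(-1) = 3.4000.
u_2 = c_2 − 3.4000·e_1 = (-2.6400, 2.3200, -0.3600, 1.7200).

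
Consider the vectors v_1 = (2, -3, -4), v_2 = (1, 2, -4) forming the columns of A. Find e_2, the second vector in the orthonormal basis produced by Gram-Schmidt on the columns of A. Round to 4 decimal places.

v_1 = (2, -3, -4); ‖v_1‖ = 5.3852, so e_1 = (0.3714, -0.5571, -0.7428).
e_1·v_2 = 0.3714·1 + (-0.5571)·2 + (-0.7428)·(-4) = 2.2283.
u_2 = v_2 − 2.2283·e_1 = (0.1724, 3.2414, -2.3448).
‖u_2‖ = 4.0043, so e_2 = (0.0431, 0.8095, -0.5856).

e_2 = (0.0431, 0.8095, -0.5856)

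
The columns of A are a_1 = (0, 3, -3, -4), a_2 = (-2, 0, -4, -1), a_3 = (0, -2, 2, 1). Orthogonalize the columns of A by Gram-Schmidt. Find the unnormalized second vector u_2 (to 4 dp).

a_1 = (0, 3, -3, -4); ‖a_1‖ = 5.8310, so e_1 = (0.0000, 0.5145, -0.5145, -0.6860).
e_1·a_2 = 0.0000·(-2) + 0.5145·0 + (-0.5145)·(-4) + (-0.6860)·(-1) = 2.7440.
u_2 = a_2 − 2.7440·e_1 = (-2.0000, -1.4118, -2.5882, 0.8824).

u_2 = (-2.0000, -1.4118, -2.5882, 0.8824)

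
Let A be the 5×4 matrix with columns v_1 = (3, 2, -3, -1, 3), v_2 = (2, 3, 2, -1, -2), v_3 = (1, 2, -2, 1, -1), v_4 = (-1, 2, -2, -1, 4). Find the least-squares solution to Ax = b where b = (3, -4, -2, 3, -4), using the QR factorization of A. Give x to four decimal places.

x = (0.8012, -1.0498, 0.7225, -1.9545)

v_1 = (3, 2, -3, -1, 3); ‖v_1‖ = 5.6569, so e_1 = (0.5303, 0.3536, -0.5303, -0.1768, 0.5303).
e_1·v_2 = 0.5303·2 + 0.3536·3 + (-0.5303)·2 + (-0.1768)·(-1) + 0.5303·(-2) = 0.1768.
u_2 = v_2 − 0.1768·e_1 = (1.9062, 2.9375, 2.0938, -0.9688, -2.0938).
‖u_2‖ = 4.6871, so e_2 = (0.4067, 0.6267, 0.4467, -0.2067, -0.4467).
e_1·v_3 = 0.5303·1 + 0.3536·2 + (-0.5303)·(-2) + (-0.1768)·1 + 0.5303·(-1) = 1.5910; e_2·v_3 = 0.4067·1 + 0.6267·2 + 0.4467·(-2) + (-0.2067)·1 + (-0.4467)·(-1) = 1.0068.
u_3 = v_3 − 1.5910·e_1 − 1.0068·e_2 = (-0.2532, 0.8065, -1.6060, 1.4893, -1.3940).
‖u_3‖ = 2.7304, so e_3 = (-0.0927, 0.2954, -0.5882, 0.5455, -0.5106).
e_1·v_4 = 0.5303·(-1) + 0.3536·2 + (-0.5303)·(-2) + (-0.1768)·(-1) + 0.5303·4 = 3.5355; e_2·v_4 = 0.4067·(-1) + 0.6267·2 + 0.4467·(-2) + (-0.2067)·(-1) + (-0.4467)·4 = -1.6268; e_3·v_4 = (-0.0927)·(-1) + 0.2954·2 + (-0.5882)·(-2) + 0.5455·(-1) + (-0.5106)·4 = -0.7278.
u_4 = v_4 − 3.5355·e_1 + 1.6268·e_2 + 0.7278·e_3 = (-2.2809, 1.9845, 0.1736, -0.3143, 1.0267).
‖u_4‖ = 3.2131, so e_4 = (-0.7099, 0.6176, 0.0540, -0.0978, 0.3195).
Qᵀb = (-1.4142, -1.0134, 3.3952, -6.2799).
Back-substitute: x_4 = -6.2799/3.2131 = -1.9545.
x_3 = (3.3952 + 0.7278·(-1.9545))/2.7304 = 0.7225.
x_2 = (-1.0134 − 1.0068·0.7225 + 1.6268·(-1.9545))/4.6871 = -1.0498.
x_1 = (-1.4142 − 0.1768·(-1.0498) − 1.5910·0.7225 − 3.5355·(-1.9545))/5.6569 = 0.8012.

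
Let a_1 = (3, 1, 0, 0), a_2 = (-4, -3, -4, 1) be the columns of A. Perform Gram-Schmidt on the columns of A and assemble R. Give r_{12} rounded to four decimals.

a_1 = (3, 1, 0, 0); ‖a_1‖ = 3.1623, so e_1 = (0.9487, 0.3162, 0.0000, 0.0000).
r_{12} = e_1·a_2 = -4.7434.

r_{12} = -4.7434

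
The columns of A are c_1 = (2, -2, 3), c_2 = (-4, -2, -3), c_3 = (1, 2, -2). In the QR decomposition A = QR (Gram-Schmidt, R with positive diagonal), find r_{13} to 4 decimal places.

r_{13} = -1.9403

c_1 = (2, -2, 3); ‖c_1‖ = 4.1231, so q_1 = (0.4851, -0.4851, 0.7276).
r_{13} = q_1·c_3 = -1.9403.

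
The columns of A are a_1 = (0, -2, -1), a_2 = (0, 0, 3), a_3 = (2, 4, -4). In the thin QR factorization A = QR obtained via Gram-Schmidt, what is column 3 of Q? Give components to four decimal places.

q_3 = (1.0000, 0.0000, 0.0000)

a_1 = (0, -2, -1); ‖a_1‖ = 2.2361, so q_1 = (0.0000, -0.8944, -0.4472).
q_1·a_2 = 0.0000·0 + (-0.8944)·0 + (-0.4472)·3 = -1.3416.
u_2 = a_2 + 1.3416·q_1 = (0.0000, -1.2000, 2.4000).
‖u_2‖ = 2.6833, so q_2 = (0.0000, -0.4472, 0.8944).
q_1·a_3 = 0.0000·2 + (-0.8944)·4 + (-0.4472)·(-4) = -1.7889; q_2·a_3 = 0.0000·2 + (-0.4472)·4 + 0.8944·(-4) = -5.3666.
u_3 = a_3 + 1.7889·q_1 + 5.3666·q_2 = (2.0000, 0.0000, 0.0000).
‖u_3‖ = 2.0000, so q_3 = (1.0000, 0.0000, 0.0000).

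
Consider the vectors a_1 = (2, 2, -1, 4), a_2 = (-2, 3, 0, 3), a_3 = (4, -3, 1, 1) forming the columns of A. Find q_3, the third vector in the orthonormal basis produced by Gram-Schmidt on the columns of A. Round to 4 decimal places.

q_1 = a_1/‖a_1‖ = (2, 2, -1, 4)/5.0000 = (0.4000, 0.4000, -0.2000, 0.8000).
r_{12} = q_1·a_2 = 2.8000.
u_2 = a_2 − 2.8000·q_1 = (-3.1200, 1.8800, 0.5600, 0.7600).
‖u_2‖ = 3.7630, so q_2 = (-0.8291, 0.4996, 0.1488, 0.2020).
r_{13} = q_1·a_3 = 1.0000; r_{23} = q_2·a_3 = -4.4645.
u_3 = a_3 − 1.0000·q_1 + 4.4645·q_2 = (-0.1017, -1.1695, 1.8644, 1.1017).
‖u_3‖ = 2.4633, so q_3 = (-0.0413, -0.4748, 0.7569, 0.4472).

q_3 = (-0.0413, -0.4748, 0.7569, 0.4472)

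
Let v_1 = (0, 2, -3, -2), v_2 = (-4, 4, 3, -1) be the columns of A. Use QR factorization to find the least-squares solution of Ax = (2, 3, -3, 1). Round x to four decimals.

x = (0.7742, -0.1613)

q_1 = v_1/‖v_1‖ = (0, 2, -3, -2)/4.1231 = (0.0000, 0.4851, -0.7276, -0.4851).
r_{12} = q_1·v_2 = 0.2425.
u_2 = v_2 − 0.2425·q_1 = (-4.0000, 3.8824, 3.1765, -0.8824).
‖u_2‖ = 6.4762, so q_2 = (-0.6176, 0.5995, 0.4905, -0.1362).
Qᵀb = (3.1530, -1.0445).
Back-substitute: x_2 = -1.0445/6.4762 = -0.1613.
x_1 = (3.1530 − 0.2425·(-0.1613))/4.1231 = 0.7742.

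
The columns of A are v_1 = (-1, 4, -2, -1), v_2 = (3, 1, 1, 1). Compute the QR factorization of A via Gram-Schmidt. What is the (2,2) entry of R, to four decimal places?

q_1 = v_1/‖v_1‖ = (-1, 4, -2, -1)/4.6904 = (-0.2132, 0.8528, -0.4264, -0.2132).
r_{12} = q_1·v_2 = -0.4264.
u_2 = v_2 + 0.4264·q_1 = (2.9091, 1.3636, 0.8182, 0.9091).
r_{22} = ‖u_2‖ = 3.4378.

r_{22} = 3.4378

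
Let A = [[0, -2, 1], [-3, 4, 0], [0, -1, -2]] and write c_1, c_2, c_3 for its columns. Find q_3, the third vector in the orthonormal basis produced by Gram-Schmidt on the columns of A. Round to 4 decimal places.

q_3 = (0.4472, 0.0000, -0.8944)

c_1 = (0, -3, 0); ‖c_1‖ = 3.0000, so q_1 = (0.0000, -1.0000, 0.0000).
q_1·c_2 = 0.0000·(-2) + (-1.0000)·4 + 0.0000·(-1) = -4.0000.
u_2 = c_2 + 4.0000·q_1 = (-2.0000, 0.0000, -1.0000).
‖u_2‖ = 2.2361, so q_2 = (-0.8944, 0.0000, -0.4472).
q_1·c_3 = 0.0000·1 + (-1.0000)·0 + 0.0000·(-2) = 0.0000; q_2·c_3 = (-0.8944)·1 + 0.0000·0 + (-0.4472)·(-2) = 0.0000.
u_3 = c_3 + 0.0000·q_1 + 0.0000·q_2 = (1.0000, 0.0000, -2.0000).
‖u_3‖ = 2.2361, so q_3 = (0.4472, 0.0000, -0.8944).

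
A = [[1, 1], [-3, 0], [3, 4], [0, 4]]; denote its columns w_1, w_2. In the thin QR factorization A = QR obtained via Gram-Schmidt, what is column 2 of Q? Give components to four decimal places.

w_1 = (1, -3, 3, 0); ‖w_1‖ = 4.3589, so q_1 = (0.2294, -0.6882, 0.6882, 0.0000).
q_1·w_2 = 0.2294·1 + (-0.6882)·0 + 0.6882·4 + 0.0000·4 = 2.9824.
u_2 = w_2 − 2.9824·q_1 = (0.3158, 2.0526, 1.9474, 4.0000).
‖u_2‖ = 4.9097, so q_2 = (0.0643, 0.4181, 0.3966, 0.8147).

q_2 = (0.0643, 0.4181, 0.3966, 0.8147)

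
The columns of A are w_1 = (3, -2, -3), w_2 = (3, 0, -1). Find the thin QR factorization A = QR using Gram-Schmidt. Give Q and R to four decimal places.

Q = [[0.6396, 0.7337], [-0.4264, 0.5869], [-0.6396, 0.3424]], R = [[4.6904, 2.5584], [0.0000, 1.8586]]

w_1 = (3, -2, -3); ‖w_1‖ = 4.6904, so q_1 = (0.6396, -0.4264, -0.6396).
q_1·w_2 = 0.6396·3 + (-0.4264)·0 + (-0.6396)·(-1) = 2.5584.
u_2 = w_2 − 2.5584·q_1 = (1.3636, 1.0909, 0.6364).
‖u_2‖ = 1.8586, so q_2 = (0.7337, 0.5869, 0.3424).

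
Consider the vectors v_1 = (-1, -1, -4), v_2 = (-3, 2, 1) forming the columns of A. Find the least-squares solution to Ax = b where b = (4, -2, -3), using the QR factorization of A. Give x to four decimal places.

x = (0.3416, -1.2840)

q_1 = v_1/‖v_1‖ = (-1, -1, -4)/4.2426 = (-0.2357, -0.2357, -0.9428).
r_{12} = q_1·v_2 = -0.7071.
u_2 = v_2 + 0.7071·q_1 = (-3.1667, 1.8333, 0.3333).
‖u_2‖ = 3.6742, so q_2 = (-0.8619, 0.4990, 0.0907).
Qᵀb = (2.3570, -4.7175).
Back-substitute: x_2 = -4.7175/3.6742 = -1.2840.
x_1 = (2.3570 + 0.7071·(-1.2840))/4.2426 = 0.3416.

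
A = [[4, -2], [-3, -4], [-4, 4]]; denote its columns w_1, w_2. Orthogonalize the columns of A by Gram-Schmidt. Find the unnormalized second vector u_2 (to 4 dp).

w_1 = (4, -3, -4); ‖w_1‖ = 6.4031, so e_1 = (0.6247, -0.4685, -0.6247).
e_1·w_2 = 0.6247·(-2) + (-0.4685)·(-4) + (-0.6247)·4 = -1.8741.
u_2 = w_2 + 1.8741·e_1 = (-0.8293, -4.8780, 2.8293).

u_2 = (-0.8293, -4.8780, 2.8293)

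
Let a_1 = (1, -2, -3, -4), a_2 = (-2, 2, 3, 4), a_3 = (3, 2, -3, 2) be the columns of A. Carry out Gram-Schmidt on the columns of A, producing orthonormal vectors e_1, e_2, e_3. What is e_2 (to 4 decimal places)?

a_1 = (1, -2, -3, -4); ‖a_1‖ = 5.4772, so e_1 = (0.1826, -0.3651, -0.5477, -0.7303).
e_1·a_2 = 0.1826·(-2) + (-0.3651)·2 + (-0.5477)·3 + (-0.7303)·4 = -5.6598.
u_2 = a_2 + 5.6598·e_1 = (-0.9667, -0.0667, -0.1000, -0.1333).
‖u_2‖ = 0.9832, so e_2 = (-0.9832, -0.0678, -0.1017, -0.1356).

e_2 = (-0.9832, -0.0678, -0.1017, -0.1356)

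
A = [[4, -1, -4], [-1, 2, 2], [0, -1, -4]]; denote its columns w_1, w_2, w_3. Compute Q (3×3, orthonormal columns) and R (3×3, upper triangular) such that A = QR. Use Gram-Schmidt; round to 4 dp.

Q = [[0.9701, 0.2090, -0.1231], [-0.2425, 0.8359, -0.4924], [0.0000, -0.5075, -0.8616]], R = [[4.1231, -1.4552, -4.3656], [0.0000, 1.9704, 2.8660], [0.0000, 0.0000, 2.9542]]

q_1 = w_1/‖w_1‖ = (4, -1, 0)/4.1231 = (0.9701, -0.2425, 0.0000).
r_{12} = q_1·w_2 = -1.4552.
u_2 = w_2 + 1.4552·q_1 = (0.4118, 1.6471, -1.0000).
‖u_2‖ = 1.9704, so q_2 = (0.2090, 0.8359, -0.5075).
r_{13} = q_1·w_3 = -4.3656; r_{23} = q_2·w_3 = 2.8660.
u_3 = w_3 + 4.3656·q_1 − 2.8660·q_2 = (-0.3636, -1.4545, -2.5455).
‖u_3‖ = 2.9542, so q_3 = (-0.1231, -0.4924, -0.8616).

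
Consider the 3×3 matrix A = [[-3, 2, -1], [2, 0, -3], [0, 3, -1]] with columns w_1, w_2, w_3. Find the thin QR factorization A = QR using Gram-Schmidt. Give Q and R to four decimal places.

e_1 = w_1/‖w_1‖ = (-3, 2, 0)/3.6056 = (-0.8321, 0.5547, 0.0000).
r_{12} = e_1·w_2 = -1.6641.
u_2 = w_2 + 1.6641·e_1 = (0.6154, 0.9231, 3.0000).
‖u_2‖ = 3.1986, so e_2 = (0.1924, 0.2886, 0.9379).
r_{13} = e_1·w_3 = -0.8321; r_{23} = e_2·w_3 = -1.9961.
u_3 = w_3 + 0.8321·e_1 + 1.9961·e_2 = (-1.3083, -1.9624, 0.8722).
‖u_3‖ = 2.5146, so e_3 = (-0.5203, -0.7804, 0.3468).

Q = [[-0.8321, 0.1924, -0.5203], [0.5547, 0.2886, -0.7804], [0.0000, 0.9379, 0.3468]], R = [[3.6056, -1.6641, -0.8321], [0.0000, 3.1986, -1.9961], [0.0000, 0.0000, 2.5146]]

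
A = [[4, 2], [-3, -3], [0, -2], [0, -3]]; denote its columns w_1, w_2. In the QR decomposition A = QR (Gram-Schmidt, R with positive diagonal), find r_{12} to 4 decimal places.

q_1 = w_1/‖w_1‖ = (4, -3, 0, 0)/5.0000 = (0.8000, -0.6000, 0.0000, 0.0000).
r_{12} = q_1·w_2 = 3.4000.

r_{12} = 3.4000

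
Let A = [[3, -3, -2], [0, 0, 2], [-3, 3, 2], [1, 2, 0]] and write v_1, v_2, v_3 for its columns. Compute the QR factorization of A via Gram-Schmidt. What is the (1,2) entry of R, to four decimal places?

r_{12} = -3.6707

e_1 = v_1/‖v_1‖ = (3, 0, -3, 1)/4.3589 = (0.6882, 0.0000, -0.6882, 0.2294).
r_{12} = e_1·v_2 = -3.6707.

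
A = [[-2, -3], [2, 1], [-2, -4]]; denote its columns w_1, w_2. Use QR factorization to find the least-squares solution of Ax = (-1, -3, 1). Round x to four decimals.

x = (-1.6429, 0.8571)

e_1 = w_1/‖w_1‖ = (-2, 2, -2)/3.4641 = (-0.5774, 0.5774, -0.5774).
r_{12} = e_1·w_2 = 4.6188.
u_2 = w_2 − 4.6188·e_1 = (-0.3333, -1.6667, -1.3333).
‖u_2‖ = 2.1602, so e_2 = (-0.1543, -0.7715, -0.6172).
Qᵀb = (-1.7321, 1.8516).
Back-substitute: x_2 = 1.8516/2.1602 = 0.8571.
x_1 = (-1.7321 − 4.6188·0.8571)/3.4641 = -1.6429.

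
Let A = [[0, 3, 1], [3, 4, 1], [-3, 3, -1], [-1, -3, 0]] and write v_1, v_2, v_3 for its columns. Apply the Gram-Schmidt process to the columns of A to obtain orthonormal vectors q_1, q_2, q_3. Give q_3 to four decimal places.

q_3 = (0.8474, -0.1038, -0.2551, 0.4538)

v_1 = (0, 3, -3, -1); ‖v_1‖ = 4.3589, so q_1 = (0.0000, 0.6882, -0.6882, -0.2294).
q_1·v_2 = 0.0000·3 + 0.6882·4 + (-0.6882)·3 + (-0.2294)·(-3) = 1.3765.
u_2 = v_2 − 1.3765·q_1 = (3.0000, 3.0526, 3.9474, -2.6842).
‖u_2‖ = 6.4113, so q_2 = (0.4679, 0.4761, 0.6157, -0.4187).
q_1·v_3 = 0.0000·1 + 0.6882·1 + (-0.6882)·(-1) + (-0.2294)·0 = 1.3765; q_2·v_3 = 0.4679·1 + 0.4761·1 + 0.6157·(-1) + (-0.4187)·0 = 0.3284.
u_3 = v_3 − 1.3765·q_1 − 0.3284·q_2 = (0.8464, -0.1037, -0.2548, 0.4533).
‖u_3‖ = 0.9987, so q_3 = (0.8474, -0.1038, -0.2551, 0.4538).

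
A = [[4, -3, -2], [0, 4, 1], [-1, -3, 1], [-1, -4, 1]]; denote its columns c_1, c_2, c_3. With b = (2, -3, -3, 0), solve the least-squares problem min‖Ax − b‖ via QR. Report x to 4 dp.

x = (-0.9058, -0.1101, -2.6754)

c_1 = (4, 0, -1, -1); ‖c_1‖ = 4.2426, so e_1 = (0.9428, 0.0000, -0.2357, -0.2357).
e_1·c_2 = 0.9428·(-3) + 0.0000·4 + (-0.2357)·(-3) + (-0.2357)·(-4) = -1.1785.
u_2 = c_2 + 1.1785·e_1 = (-1.8889, 4.0000, -3.2778, -4.2778).
‖u_2‖ = 6.9722, so e_2 = (-0.2709, 0.5737, -0.4701, -0.6136).
e_1·c_3 = 0.9428·(-2) + 0.0000·1 + (-0.2357)·1 + (-0.2357)·1 = -2.3570; e_2·c_3 = (-0.2709)·(-2) + 0.5737·1 + (-0.4701)·1 + (-0.6136)·1 = 0.0319.
u_3 = c_3 + 2.3570·e_1 − 0.0319·e_2 = (0.2309, 0.9817, 0.4594, 0.4640).
‖u_3‖ = 1.2014, so e_3 = (0.1922, 0.8171, 0.3824, 0.3862).
Qᵀb = (2.5927, -0.8526, -3.2143).
Back-substitute: x_3 = -3.2143/1.2014 = -2.6754.
x_2 = (-0.8526 − 0.0319·(-2.6754))/6.9722 = -0.1101.
x_1 = (2.5927 + 1.1785·(-0.1101) + 2.3570·(-2.6754))/4.2426 = -0.9058.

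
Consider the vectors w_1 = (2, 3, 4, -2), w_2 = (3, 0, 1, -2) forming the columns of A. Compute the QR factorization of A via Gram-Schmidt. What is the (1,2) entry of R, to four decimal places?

r_{12} = 2.4371

w_1 = (2, 3, 4, -2); ‖w_1‖ = 5.7446, so q_1 = (0.3482, 0.5222, 0.6963, -0.3482).
r_{12} = q_1·w_2 = 2.4371.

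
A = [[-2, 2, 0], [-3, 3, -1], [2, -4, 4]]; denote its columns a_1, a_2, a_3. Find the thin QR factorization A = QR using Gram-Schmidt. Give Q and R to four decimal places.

a_1 = (-2, -3, 2); ‖a_1‖ = 4.1231, so e_1 = (-0.4851, -0.7276, 0.4851).
e_1·a_2 = (-0.4851)·2 + (-0.7276)·3 + 0.4851·(-4) = -5.0932.
u_2 = a_2 + 5.0932·e_1 = (-0.4706, -0.7059, -1.5294).
‖u_2‖ = 1.7489, so e_2 = (-0.2691, -0.4036, -0.8745).
e_1·a_3 = (-0.4851)·0 + (-0.7276)·(-1) + 0.4851·4 = 2.6679; e_2·a_3 = (-0.2691)·0 + (-0.4036)·(-1) + (-0.8745)·4 = -3.0943.
u_3 = a_3 − 2.6679·e_1 + 3.0943·e_2 = (0.4615, -0.3077, 0.0000).
‖u_3‖ = 0.5547, so e_3 = (0.8321, -0.5547, 0.0000).

Q = [[-0.4851, -0.2691, 0.8321], [-0.7276, -0.4036, -0.5547], [0.4851, -0.8745, 0.0000]], R = [[4.1231, -5.0932, 2.6679], [0.0000, 1.7489, -3.0943], [0.0000, 0.0000, 0.5547]]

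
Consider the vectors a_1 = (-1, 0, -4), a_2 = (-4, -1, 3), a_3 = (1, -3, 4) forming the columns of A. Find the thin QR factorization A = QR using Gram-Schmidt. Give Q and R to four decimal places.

a_1 = (-1, 0, -4); ‖a_1‖ = 4.1231, so e_1 = (-0.2425, 0.0000, -0.9701).
e_1·a_2 = (-0.2425)·(-4) + 0.0000·(-1) + (-0.9701)·3 = -1.9403.
u_2 = a_2 + 1.9403·e_1 = (-4.4706, -1.0000, 1.1176).
‖u_2‖ = 4.7154, so e_2 = (-0.9481, -0.2121, 0.2370).
e_1·a_3 = (-0.2425)·1 + 0.0000·(-3) + (-0.9701)·4 = -4.1231; e_2·a_3 = (-0.9481)·1 + (-0.2121)·(-3) + 0.2370·4 = 0.6362.
u_3 = a_3 + 4.1231·e_1 − 0.6362·e_2 = (0.6032, -2.8651, -0.1508).
‖u_3‖ = 2.9318, so e_3 = (0.2057, -0.9773, -0.0514).

Q = [[-0.2425, -0.9481, 0.2057], [0.0000, -0.2121, -0.9773], [-0.9701, 0.2370, -0.0514]], R = [[4.1231, -1.9403, -4.1231], [0.0000, 4.7154, 0.6362], [0.0000, 0.0000, 2.9318]]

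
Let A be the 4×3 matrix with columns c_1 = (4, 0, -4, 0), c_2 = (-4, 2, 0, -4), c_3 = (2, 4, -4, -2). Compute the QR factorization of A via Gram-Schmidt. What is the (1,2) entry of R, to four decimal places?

c_1 = (4, 0, -4, 0); ‖c_1‖ = 5.6569, so q_1 = (0.7071, 0.0000, -0.7071, 0.0000).
r_{12} = q_1·c_2 = -2.8284.

r_{12} = -2.8284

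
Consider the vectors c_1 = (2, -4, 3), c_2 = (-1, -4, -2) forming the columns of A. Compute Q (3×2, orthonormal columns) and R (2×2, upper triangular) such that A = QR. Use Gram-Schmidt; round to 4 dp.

c_1 = (2, -4, 3); ‖c_1‖ = 5.3852, so e_1 = (0.3714, -0.7428, 0.5571).
e_1·c_2 = 0.3714·(-1) + (-0.7428)·(-4) + 0.5571·(-2) = 1.4856.
u_2 = c_2 − 1.4856·e_1 = (-1.5517, -2.8966, -2.8276).
‖u_2‖ = 4.3351, so e_2 = (-0.3579, -0.6682, -0.6523).

Q = [[0.3714, -0.3579], [-0.7428, -0.6682], [0.5571, -0.6523]], R = [[5.3852, 1.4856], [0.0000, 4.3351]]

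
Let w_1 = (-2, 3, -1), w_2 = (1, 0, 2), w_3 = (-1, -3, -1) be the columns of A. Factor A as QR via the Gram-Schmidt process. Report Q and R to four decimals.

Q = [[-0.5345, 0.2182, -0.8165], [0.8018, 0.4364, -0.4082], [-0.2673, 0.8729, 0.4082]], R = [[3.7417, -1.0690, -1.6036], [0.0000, 1.9640, -2.4004], [0.0000, 0.0000, 1.6330]]

w_1 = (-2, 3, -1); ‖w_1‖ = 3.7417, so e_1 = (-0.5345, 0.8018, -0.2673).
e_1·w_2 = (-0.5345)·1 + 0.8018·0 + (-0.2673)·2 = -1.0690.
u_2 = w_2 + 1.0690·e_1 = (0.4286, 0.8571, 1.7143).
‖u_2‖ = 1.9640, so e_2 = (0.2182, 0.4364, 0.8729).
e_1·w_3 = (-0.5345)·(-1) + 0.8018·(-3) + (-0.2673)·(-1) = -1.6036; e_2·w_3 = 0.2182·(-1) + 0.4364·(-3) + 0.8729·(-1) = -2.4004.
u_3 = w_3 + 1.6036·e_1 + 2.4004·e_2 = (-1.3333, -0.6667, 0.6667).
‖u_3‖ = 1.6330, so e_3 = (-0.8165, -0.4082, 0.4082).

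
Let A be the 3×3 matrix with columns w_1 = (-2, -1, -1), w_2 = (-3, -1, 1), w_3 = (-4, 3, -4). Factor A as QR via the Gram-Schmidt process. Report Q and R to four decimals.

Q = [[-0.8165, -0.4472, -0.3651], [-0.4082, 0.0000, 0.9129], [-0.4082, 0.8944, -0.1826]], R = [[2.4495, 2.4495, 3.6742], [0.0000, 2.2361, -1.7889], [0.0000, 0.0000, 4.9295]]

w_1 = (-2, -1, -1); ‖w_1‖ = 2.4495, so q_1 = (-0.8165, -0.4082, -0.4082).
q_1·w_2 = (-0.8165)·(-3) + (-0.4082)·(-1) + (-0.4082)·1 = 2.4495.
u_2 = w_2 − 2.4495·q_1 = (-1.0000, 0.0000, 2.0000).
‖u_2‖ = 2.2361, so q_2 = (-0.4472, 0.0000, 0.8944).
q_1·w_3 = (-0.8165)·(-4) + (-0.4082)·3 + (-0.4082)·(-4) = 3.6742; q_2·w_3 = (-0.4472)·(-4) + 0.0000·3 + 0.8944·(-4) = -1.7889.
u_3 = w_3 − 3.6742·q_1 + 1.7889·q_2 = (-1.8000, 4.5000, -0.9000).
‖u_3‖ = 4.9295, so q_3 = (-0.3651, 0.9129, -0.1826).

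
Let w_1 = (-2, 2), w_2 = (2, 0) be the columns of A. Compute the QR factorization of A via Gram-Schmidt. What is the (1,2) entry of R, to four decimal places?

r_{12} = -1.4142

q_1 = w_1/‖w_1‖ = (-2, 2)/2.8284 = (-0.7071, 0.7071).
r_{12} = q_1·w_2 = -1.4142.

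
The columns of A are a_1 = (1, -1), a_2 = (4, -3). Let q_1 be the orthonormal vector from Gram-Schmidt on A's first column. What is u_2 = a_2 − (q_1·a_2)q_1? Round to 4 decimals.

a_1 = (1, -1); ‖a_1‖ = 1.4142, so q_1 = (0.7071, -0.7071).
q_1·a_2 = 0.7071·4 + (-0.7071)·(-3) = 4.9497.
u_2 = a_2 − 4.9497·q_1 = (0.5000, 0.5000).

u_2 = (0.5000, 0.5000)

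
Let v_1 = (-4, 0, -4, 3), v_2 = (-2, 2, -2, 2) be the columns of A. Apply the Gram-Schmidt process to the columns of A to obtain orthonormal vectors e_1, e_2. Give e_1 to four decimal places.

e_1 = (-0.6247, 0.0000, -0.6247, 0.4685)

v_1 = (-4, 0, -4, 3); ‖v_1‖ = 6.4031, so e_1 = (-0.6247, 0.0000, -0.6247, 0.4685).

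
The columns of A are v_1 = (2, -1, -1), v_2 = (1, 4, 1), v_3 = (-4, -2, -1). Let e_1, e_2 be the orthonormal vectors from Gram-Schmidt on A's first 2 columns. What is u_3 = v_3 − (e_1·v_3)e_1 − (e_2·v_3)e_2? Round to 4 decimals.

u_3 = (-0.4545, 0.4545, -1.3636)

e_1 = v_1/‖v_1‖ = (2, -1, -1)/2.4495 = (0.8165, -0.4082, -0.4082).
r_{12} = e_1·v_2 = -1.2247.
u_2 = v_2 + 1.2247·e_1 = (2.0000, 3.5000, 0.5000).
‖u_2‖ = 4.0620, so e_2 = (0.4924, 0.8616, 0.1231).
r_{13} = e_1·v_3 = -2.0412; r_{23} = e_2·v_3 = -3.8158.
u_3 = v_3 + 2.0412·e_1 + 3.8158·e_2 = (-0.4545, 0.4545, -1.3636).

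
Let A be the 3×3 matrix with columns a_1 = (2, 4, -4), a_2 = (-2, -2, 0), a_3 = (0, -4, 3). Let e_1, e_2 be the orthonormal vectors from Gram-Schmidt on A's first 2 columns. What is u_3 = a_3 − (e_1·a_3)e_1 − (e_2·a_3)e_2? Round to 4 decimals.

a_1 = (2, 4, -4); ‖a_1‖ = 6.0000, so e_1 = (0.3333, 0.6667, -0.6667).
e_1·a_2 = 0.3333·(-2) + 0.6667·(-2) + (-0.6667)·0 = -2.0000.
u_2 = a_2 + 2.0000·e_1 = (-1.3333, -0.6667, -1.3333).
‖u_2‖ = 2.0000, so e_2 = (-0.6667, -0.3333, -0.6667).
e_1·a_3 = 0.3333·0 + 0.6667·(-4) + (-0.6667)·3 = -4.6667; e_2·a_3 = (-0.6667)·0 + (-0.3333)·(-4) + (-0.6667)·3 = -0.6667.
u_3 = a_3 + 4.6667·e_1 + 0.6667·e_2 = (1.1111, -1.1111, -0.5556).

u_3 = (1.1111, -1.1111, -0.5556)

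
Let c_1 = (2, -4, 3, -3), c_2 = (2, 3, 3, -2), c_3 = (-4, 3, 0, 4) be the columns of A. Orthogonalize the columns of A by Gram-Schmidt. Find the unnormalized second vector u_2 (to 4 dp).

e_1 = c_1/‖c_1‖ = (2, -4, 3, -3)/6.1644 = (0.3244, -0.6489, 0.4867, -0.4867).
r_{12} = e_1·c_2 = 1.1355.
u_2 = c_2 − 1.1355·e_1 = (1.6316, 3.7368, 2.4474, -1.4474).

u_2 = (1.6316, 3.7368, 2.4474, -1.4474)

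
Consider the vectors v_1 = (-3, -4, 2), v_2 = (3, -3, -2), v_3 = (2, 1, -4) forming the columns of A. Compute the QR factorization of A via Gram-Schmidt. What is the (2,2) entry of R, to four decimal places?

v_1 = (-3, -4, 2); ‖v_1‖ = 5.3852, so e_1 = (-0.5571, -0.7428, 0.3714).
e_1·v_2 = (-0.5571)·3 + (-0.7428)·(-3) + 0.3714·(-2) = -0.1857.
u_2 = v_2 + 0.1857·e_1 = (2.8966, -3.1379, -1.9310).
r_{22} = ‖u_2‖ = 4.6867.

r_{22} = 4.6867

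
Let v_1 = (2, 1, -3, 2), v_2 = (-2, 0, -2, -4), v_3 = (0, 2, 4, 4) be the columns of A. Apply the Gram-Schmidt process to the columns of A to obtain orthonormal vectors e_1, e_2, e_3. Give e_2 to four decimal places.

v_1 = (2, 1, -3, 2); ‖v_1‖ = 4.2426, so e_1 = (0.4714, 0.2357, -0.7071, 0.4714).
e_1·v_2 = 0.4714·(-2) + 0.2357·0 + (-0.7071)·(-2) + 0.4714·(-4) = -1.4142.
u_2 = v_2 + 1.4142·e_1 = (-1.3333, 0.3333, -3.0000, -3.3333).
‖u_2‖ = 4.6904, so e_2 = (-0.2843, 0.0711, -0.6396, -0.7107).

e_2 = (-0.2843, 0.0711, -0.6396, -0.7107)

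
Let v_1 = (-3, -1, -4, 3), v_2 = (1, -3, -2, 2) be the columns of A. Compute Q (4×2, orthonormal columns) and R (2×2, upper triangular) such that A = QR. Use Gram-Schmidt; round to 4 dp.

q_1 = v_1/‖v_1‖ = (-3, -1, -4, 3)/5.9161 = (-0.5071, -0.1690, -0.6761, 0.5071).
r_{12} = q_1·v_2 = 2.3664.
u_2 = v_2 − 2.3664·q_1 = (2.2000, -2.6000, -0.4000, 0.8000).
‖u_2‖ = 3.5214, so q_2 = (0.6248, -0.7384, -0.1136, 0.2272).

Q = [[-0.5071, 0.6248], [-0.1690, -0.7384], [-0.6761, -0.1136], [0.5071, 0.2272]], R = [[5.9161, 2.3664], [0.0000, 3.5214]]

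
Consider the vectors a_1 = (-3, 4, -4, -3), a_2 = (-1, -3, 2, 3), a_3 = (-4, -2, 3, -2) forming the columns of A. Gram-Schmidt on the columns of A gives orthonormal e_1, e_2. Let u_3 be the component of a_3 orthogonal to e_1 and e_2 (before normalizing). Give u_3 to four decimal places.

u_3 = (-1.7004, -0.9705, 2.9156, -3.4810)

e_1 = a_1/‖a_1‖ = (-3, 4, -4, -3)/7.0711 = (-0.4243, 0.5657, -0.5657, -0.4243).
r_{12} = e_1·a_2 = -3.6770.
u_2 = a_2 + 3.6770·e_1 = (-2.5600, -0.9200, -0.0800, 1.4400).
‖u_2‖ = 3.0790, so e_2 = (-0.8314, -0.2988, -0.0260, 0.4677).
r_{13} = e_1·a_3 = -0.2828; r_{23} = e_2·a_3 = 2.9101.
u_3 = a_3 + 0.2828·e_1 − 2.9101·e_2 = (-1.7004, -0.9705, 2.9156, -3.4810).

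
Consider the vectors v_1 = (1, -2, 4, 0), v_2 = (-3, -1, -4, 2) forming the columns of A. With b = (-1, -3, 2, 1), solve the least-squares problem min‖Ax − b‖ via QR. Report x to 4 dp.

e_1 = v_1/‖v_1‖ = (1, -2, 4, 0)/4.5826 = (0.2182, -0.4364, 0.8729, 0.0000).
r_{12} = e_1·v_2 = -3.7097.
u_2 = v_2 + 3.7097·e_1 = (-2.1905, -2.6190, -0.7619, 2.0000).
‖u_2‖ = 4.0297, so e_2 = (-0.5436, -0.6499, -0.1891, 0.4963).
Qᵀb = (2.8368, 2.6116).
Back-substitute: x_2 = 2.6116/4.0297 = 0.6481.
x_1 = (2.8368 + 3.7097·0.6481)/4.5826 = 1.1437.

x = (1.1437, 0.6481)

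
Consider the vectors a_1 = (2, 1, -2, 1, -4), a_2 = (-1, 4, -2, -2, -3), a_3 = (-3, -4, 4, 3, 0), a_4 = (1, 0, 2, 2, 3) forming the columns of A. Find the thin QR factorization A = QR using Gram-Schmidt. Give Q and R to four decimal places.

Q = [[0.3922, -0.4539, -0.6558, 0.1785], [0.1961, 0.6887, -0.1755, 0.6756], [-0.3922, -0.1565, 0.4288, 0.3848], [0.1961, -0.5322, 0.3108, 0.5663], [-0.7845, -0.1096, -0.5085, 0.2073]], R = [[5.0990, 3.1379, -2.9417, -2.3534], [0.0000, 4.9147, -3.6156, -2.1599], [0.0000, 0.0000, 5.3173, -0.7019], [0.0000, 0.0000, 0.0000, 2.7025]]

e_1 = a_1/‖a_1‖ = (2, 1, -2, 1, -4)/5.0990 = (0.3922, 0.1961, -0.3922, 0.1961, -0.7845).
r_{12} = e_1·a_2 = 3.1379.
u_2 = a_2 − 3.1379·e_1 = (-2.2308, 3.3846, -0.7692, -2.6154, -0.5385).
‖u_2‖ = 4.9147, so e_2 = (-0.4539, 0.6887, -0.1565, -0.5322, -0.1096).
r_{13} = e_1·a_3 = -2.9417; r_{23} = e_2·a_3 = -3.6156.
u_3 = a_3 + 2.9417·e_1 + 3.6156·e_2 = (-3.4873, -0.9331, 2.2803, 1.6529, -2.7038).
‖u_3‖ = 5.3173, so e_3 = (-0.6558, -0.1755, 0.4288, 0.3108, -0.5085).
r_{14} = e_1·a_4 = -2.3534; r_{24} = e_2·a_4 = -2.1599; r_{34} = e_3·a_4 = -0.7019.
u_4 = a_4 + 2.3534·e_1 + 2.1599·e_2 + 0.7019·e_3 = (0.4823, 1.8259, 1.0399, 1.5303, 0.5603).
‖u_4‖ = 2.7025, so e_4 = (0.1785, 0.6756, 0.3848, 0.5663, 0.2073).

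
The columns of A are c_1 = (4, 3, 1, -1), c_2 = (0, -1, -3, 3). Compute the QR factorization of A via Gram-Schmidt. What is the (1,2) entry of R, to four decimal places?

r_{12} = -1.7321

c_1 = (4, 3, 1, -1); ‖c_1‖ = 5.1962, so e_1 = (0.7698, 0.5774, 0.1925, -0.1925).
r_{12} = e_1·c_2 = -1.7321.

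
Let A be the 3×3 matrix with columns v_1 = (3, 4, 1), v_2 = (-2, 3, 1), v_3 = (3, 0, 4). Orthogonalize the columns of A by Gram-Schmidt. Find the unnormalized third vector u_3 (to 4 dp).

q_1 = v_1/‖v_1‖ = (3, 4, 1)/5.0990 = (0.5883, 0.7845, 0.1961).
r_{12} = q_1·v_2 = 1.3728.
u_2 = v_2 − 1.3728·q_1 = (-2.8077, 1.9231, 0.7308).
‖u_2‖ = 3.4807, so q_2 = (-0.8066, 0.5525, 0.2099).
r_{13} = q_1·v_3 = 2.5495; r_{23} = q_2·v_3 = -1.5801.
u_3 = v_3 − 2.5495·q_1 + 1.5801·q_2 = (0.2254, -1.1270, 3.8317).

u_3 = (0.2254, -1.1270, 3.8317)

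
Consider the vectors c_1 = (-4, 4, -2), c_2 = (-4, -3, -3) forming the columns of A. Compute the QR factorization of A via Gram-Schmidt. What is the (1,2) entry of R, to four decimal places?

c_1 = (-4, 4, -2); ‖c_1‖ = 6.0000, so e_1 = (-0.6667, 0.6667, -0.3333).
r_{12} = e_1·c_2 = 1.6667.

r_{12} = 1.6667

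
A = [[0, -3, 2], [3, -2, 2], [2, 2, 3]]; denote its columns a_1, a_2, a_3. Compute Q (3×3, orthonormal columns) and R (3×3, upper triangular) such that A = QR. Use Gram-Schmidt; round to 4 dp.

q_1 = a_1/‖a_1‖ = (0, 3, 2)/3.6056 = (0.0000, 0.8321, 0.5547).
r_{12} = q_1·a_2 = -0.5547.
u_2 = a_2 + 0.5547·q_1 = (-3.0000, -1.5385, 2.3077).
‖u_2‖ = 4.0856, so q_2 = (-0.7343, -0.3766, 0.5648).
r_{13} = q_1·a_3 = 3.3282; r_{23} = q_2·a_3 = -0.5272.
u_3 = a_3 − 3.3282·q_1 + 0.5272·q_2 = (1.6129, -0.9677, 1.4516).
‖u_3‖ = 2.3760, so q_3 = (0.6788, -0.4073, 0.6110).

Q = [[0.0000, -0.7343, 0.6788], [0.8321, -0.3766, -0.4073], [0.5547, 0.5648, 0.6110]], R = [[3.6056, -0.5547, 3.3282], [0.0000, 4.0856, -0.5272], [0.0000, 0.0000, 2.3760]]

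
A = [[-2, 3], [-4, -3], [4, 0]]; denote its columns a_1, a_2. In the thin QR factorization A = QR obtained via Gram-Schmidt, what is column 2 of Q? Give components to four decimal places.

e_1 = a_1/‖a_1‖ = (-2, -4, 4)/6.0000 = (-0.3333, -0.6667, 0.6667).
r_{12} = e_1·a_2 = 1.0000.
u_2 = a_2 − 1.0000·e_1 = (3.3333, -2.3333, -0.6667).
‖u_2‖ = 4.1231, so e_2 = (0.8085, -0.5659, -0.1617).

e_2 = (0.8085, -0.5659, -0.1617)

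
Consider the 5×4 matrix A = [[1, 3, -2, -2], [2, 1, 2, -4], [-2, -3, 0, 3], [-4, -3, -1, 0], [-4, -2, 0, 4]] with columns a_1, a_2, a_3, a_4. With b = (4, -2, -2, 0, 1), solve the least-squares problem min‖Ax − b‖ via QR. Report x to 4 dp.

a_1 = (1, 2, -2, -4, -4); ‖a_1‖ = 6.4031, so e_1 = (0.1562, 0.3123, -0.3123, -0.6247, -0.6247).
e_1·a_2 = 0.1562·3 + 0.3123·1 + (-0.3123)·(-3) + (-0.6247)·(-3) + (-0.6247)·(-2) = 4.8414.
u_2 = a_2 − 4.8414·e_1 = (2.2439, -0.5122, -1.4878, 0.0244, 1.0244).
‖u_2‖ = 2.9259, so e_2 = (0.7669, -0.1751, -0.5085, 0.0083, 0.3501).
e_1·a_3 = 0.1562·(-2) + 0.3123·2 + (-0.3123)·0 + (-0.6247)·(-1) + (-0.6247)·0 = 0.9370; e_2·a_3 = 0.7669·(-2) + (-0.1751)·2 + (-0.5085)·0 + 0.0083·(-1) + 0.3501·0 = -1.8923.
u_3 = a_3 − 0.9370·e_1 + 1.8923·e_2 = (-0.6952, 1.3761, -0.6695, -0.3989, 1.2479).
‖u_3‖ = 2.1310, so e_3 = (-0.3262, 0.6457, -0.3142, -0.1872, 0.5856).
e_1·a_4 = 0.1562·(-2) + 0.3123·(-4) + (-0.3123)·3 + (-0.6247)·0 + (-0.6247)·4 = -4.9976; e_2·a_4 = 0.7669·(-2) + (-0.1751)·(-4) + (-0.5085)·3 + 0.0083·0 + 0.3501·4 = -0.9586; e_3·a_4 = (-0.3262)·(-2) + 0.6457·(-4) + (-0.3142)·3 + (-0.1872)·0 + 0.5856·4 = -0.5308.
u_4 = a_4 + 4.9976·e_1 + 0.9586·e_2 + 0.5308·e_3 = (-0.6575, -2.2641, 0.7848, -3.2133, 1.5245).
‖u_4‖ = 4.3386, so e_4 = (-0.1515, -0.5219, 0.1809, -0.7406, 0.3514).
Qᵀb = (0.0000, 4.7848, -1.3824, 0.4271).
Back-substitute: x_4 = 0.4271/4.3386 = 0.0985.
x_3 = (-1.3824 + 0.5308·0.0985)/2.1310 = -0.6242.
x_2 = (4.7848 + 1.8923·(-0.6242) + 0.9586·0.0985)/2.9259 = 1.2639.
x_1 = (0.0000 − 4.8414·1.2639 − 0.9370·(-0.6242) + 4.9976·0.0985)/6.4031 = -0.7875.

x = (-0.7875, 1.2639, -0.6242, 0.0985)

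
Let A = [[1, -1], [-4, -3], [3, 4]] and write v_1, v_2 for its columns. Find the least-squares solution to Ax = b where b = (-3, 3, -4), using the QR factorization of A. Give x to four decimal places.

x = (-1.3333, 0.3333)

v_1 = (1, -4, 3); ‖v_1‖ = 5.0990, so q_1 = (0.1961, -0.7845, 0.5883).
q_1·v_2 = 0.1961·(-1) + (-0.7845)·(-3) + 0.5883·4 = 4.5107.
u_2 = v_2 − 4.5107·q_1 = (-1.8846, 0.5385, 1.3462).
‖u_2‖ = 2.3778, so q_2 = (-0.7926, 0.2265, 0.5661).
Qᵀb = (-5.2951, 0.7926).
Back-substitute: x_2 = 0.7926/2.3778 = 0.3333.
x_1 = (-5.2951 − 4.5107·0.3333)/5.0990 = -1.3333.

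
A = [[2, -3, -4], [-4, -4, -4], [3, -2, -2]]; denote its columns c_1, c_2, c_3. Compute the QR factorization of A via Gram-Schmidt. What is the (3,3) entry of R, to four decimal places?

r_{33} = 0.6963

c_1 = (2, -4, 3); ‖c_1‖ = 5.3852, so e_1 = (0.3714, -0.7428, 0.5571).
e_1·c_2 = 0.3714·(-3) + (-0.7428)·(-4) + 0.5571·(-2) = 0.7428.
u_2 = c_2 − 0.7428·e_1 = (-3.2759, -3.4483, -2.4138).
‖u_2‖ = 5.3337, so e_2 = (-0.6142, -0.6465, -0.4526).
e_1·c_3 = 0.3714·(-4) + (-0.7428)·(-4) + 0.5571·(-2) = 0.3714; e_2·c_3 = (-0.6142)·(-4) + (-0.6465)·(-4) + (-0.4526)·(-2) = 5.9479.
u_3 = c_3 − 0.3714·e_1 − 5.9479·e_2 = (-0.4848, 0.1212, 0.4848).
r_{33} = ‖u_3‖ = 0.6963.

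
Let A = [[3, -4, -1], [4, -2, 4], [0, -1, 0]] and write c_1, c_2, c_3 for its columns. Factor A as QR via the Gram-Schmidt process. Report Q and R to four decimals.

q_1 = c_1/‖c_1‖ = (3, 4, 0)/5.0000 = (0.6000, 0.8000, 0.0000).
r_{12} = q_1·c_2 = -4.0000.
u_2 = c_2 + 4.0000·q_1 = (-1.6000, 1.2000, -1.0000).
‖u_2‖ = 2.2361, so q_2 = (-0.7155, 0.5367, -0.4472).
r_{13} = q_1·c_3 = 2.6000; r_{23} = q_2·c_3 = 2.8622.
u_3 = c_3 − 2.6000·q_1 − 2.8622·q_2 = (-0.5120, 0.3840, 1.2800).
‖u_3‖ = 1.4311, so q_3 = (-0.3578, 0.2683, 0.8944).

Q = [[0.6000, -0.7155, -0.3578], [0.8000, 0.5367, 0.2683], [0.0000, -0.4472, 0.8944]], R = [[5.0000, -4.0000, 2.6000], [0.0000, 2.2361, 2.8622], [0.0000, 0.0000, 1.4311]]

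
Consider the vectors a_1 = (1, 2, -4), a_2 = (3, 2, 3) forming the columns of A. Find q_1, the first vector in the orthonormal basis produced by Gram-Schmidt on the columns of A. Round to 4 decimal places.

q_1 = (0.2182, 0.4364, -0.8729)

q_1 = a_1/‖a_1‖ = (1, 2, -4)/4.5826 = (0.2182, 0.4364, -0.8729).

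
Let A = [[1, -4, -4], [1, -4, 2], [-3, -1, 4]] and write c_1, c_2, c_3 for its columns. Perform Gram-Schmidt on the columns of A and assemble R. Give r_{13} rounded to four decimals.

c_1 = (1, 1, -3); ‖c_1‖ = 3.3166, so q_1 = (0.3015, 0.3015, -0.9045).
r_{13} = q_1·c_3 = -4.2212.

r_{13} = -4.2212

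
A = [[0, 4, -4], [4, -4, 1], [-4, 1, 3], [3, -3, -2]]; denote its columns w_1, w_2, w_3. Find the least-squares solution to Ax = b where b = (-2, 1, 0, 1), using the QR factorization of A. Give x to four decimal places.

w_1 = (0, 4, -4, 3); ‖w_1‖ = 6.4031, so e_1 = (0.0000, 0.6247, -0.6247, 0.4685).
e_1·w_2 = 0.0000·4 + 0.6247·(-4) + (-0.6247)·1 + 0.4685·(-3) = -4.5290.
u_2 = w_2 + 4.5290·e_1 = (4.0000, -1.1707, -1.8293, -0.8780).
‖u_2‖ = 4.6355, so e_2 = (0.8629, -0.2526, -0.3946, -0.1894).
e_1·w_3 = 0.0000·(-4) + 0.6247·1 + (-0.6247)·3 + 0.4685·(-2) = -2.1864; e_2·w_3 = 0.8629·(-4) + (-0.2526)·1 + (-0.3946)·3 + (-0.1894)·(-2) = -4.5092.
u_3 = w_3 + 2.1864·e_1 + 4.5092·e_2 = (-0.1090, 1.2270, -0.1453, -1.8297).
‖u_3‖ = 2.2105, so e_3 = (-0.0493, 0.5551, -0.0657, -0.8277).
Qᵀb = (1.0932, -2.1678, -0.1741).
Back-substitute: x_3 = -0.1741/2.2105 = -0.0787.
x_2 = (-2.1678 + 4.5092·(-0.0787))/4.6355 = -0.5443.
x_1 = (1.0932 + 4.5290·(-0.5443) + 2.1864·(-0.0787))/6.4031 = -0.2411.

x = (-0.2411, -0.5443, -0.0787)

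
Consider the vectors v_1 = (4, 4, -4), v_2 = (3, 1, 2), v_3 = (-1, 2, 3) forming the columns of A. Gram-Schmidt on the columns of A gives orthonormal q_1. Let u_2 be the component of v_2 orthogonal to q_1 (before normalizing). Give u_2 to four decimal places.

v_1 = (4, 4, -4); ‖v_1‖ = 6.9282, so q_1 = (0.5774, 0.5774, -0.5774).
q_1·v_2 = 0.5774·3 + 0.5774·1 + (-0.5774)·2 = 1.1547.
u_2 = v_2 − 1.1547·q_1 = (2.3333, 0.3333, 2.6667).

u_2 = (2.3333, 0.3333, 2.6667)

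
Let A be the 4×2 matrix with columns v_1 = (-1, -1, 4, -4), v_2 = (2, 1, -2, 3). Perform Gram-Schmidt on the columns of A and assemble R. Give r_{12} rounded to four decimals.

q_1 = v_1/‖v_1‖ = (-1, -1, 4, -4)/5.8310 = (-0.1715, -0.1715, 0.6860, -0.6860).
r_{12} = q_1·v_2 = -3.9445.

r_{12} = -3.9445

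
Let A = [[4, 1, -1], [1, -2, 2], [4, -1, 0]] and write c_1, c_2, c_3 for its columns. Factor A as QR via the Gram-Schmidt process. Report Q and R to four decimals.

Q = [[0.6963, 0.5124, 0.5026], [0.1741, -0.7999, 0.5744], [0.6963, -0.3125, -0.6462]], R = [[5.7446, -0.3482, -0.3482], [0.0000, 2.4246, -2.1122], [0.0000, 0.0000, 0.6462]]

c_1 = (4, 1, 4); ‖c_1‖ = 5.7446, so e_1 = (0.6963, 0.1741, 0.6963).
e_1·c_2 = 0.6963·1 + 0.1741·(-2) + 0.6963·(-1) = -0.3482.
u_2 = c_2 + 0.3482·e_1 = (1.2424, -1.9394, -0.7576).
‖u_2‖ = 2.4246, so e_2 = (0.5124, -0.7999, -0.3125).
e_1·c_3 = 0.6963·(-1) + 0.1741·2 + 0.6963·0 = -0.3482; e_2·c_3 = 0.5124·(-1) + (-0.7999)·2 + (-0.3125)·0 = -2.1122.
u_3 = c_3 + 0.3482·e_1 + 2.1122·e_2 = (0.3247, 0.3711, -0.4175).
‖u_3‖ = 0.6462, so e_3 = (0.5026, 0.5744, -0.6462).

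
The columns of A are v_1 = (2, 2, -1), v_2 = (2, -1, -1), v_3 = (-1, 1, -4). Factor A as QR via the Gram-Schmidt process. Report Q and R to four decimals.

Q = [[0.6667, 0.5963, -0.4472], [0.6667, -0.7454, 0.0000], [-0.3333, -0.2981, -0.8944]], R = [[3.0000, 1.0000, 1.3333], [0.0000, 2.2361, -0.1491], [0.0000, 0.0000, 4.0249]]

v_1 = (2, 2, -1); ‖v_1‖ = 3.0000, so e_1 = (0.6667, 0.6667, -0.3333).
e_1·v_2 = 0.6667·2 + 0.6667·(-1) + (-0.3333)·(-1) = 1.0000.
u_2 = v_2 − 1.0000·e_1 = (1.3333, -1.6667, -0.6667).
‖u_2‖ = 2.2361, so e_2 = (0.5963, -0.7454, -0.2981).
e_1·v_3 = 0.6667·(-1) + 0.6667·1 + (-0.3333)·(-4) = 1.3333; e_2·v_3 = 0.5963·(-1) + (-0.7454)·1 + (-0.2981)·(-4) = -0.1491.
u_3 = v_3 − 1.3333·e_1 + 0.1491·e_2 = (-1.8000, 0.0000, -3.6000).
‖u_3‖ = 4.0249, so e_3 = (-0.4472, 0.0000, -0.8944).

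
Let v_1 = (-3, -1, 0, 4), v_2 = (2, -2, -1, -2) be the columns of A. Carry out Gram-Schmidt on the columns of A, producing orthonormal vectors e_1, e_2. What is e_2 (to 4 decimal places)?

e_2 = (0.2253, -0.9011, -0.3661, -0.0563)

e_1 = v_1/‖v_1‖ = (-3, -1, 0, 4)/5.0990 = (-0.5883, -0.1961, 0.0000, 0.7845).
r_{12} = e_1·v_2 = -2.3534.
u_2 = v_2 + 2.3534·e_1 = (0.6154, -2.4615, -1.0000, -0.1538).
‖u_2‖ = 2.7316, so e_2 = (0.2253, -0.9011, -0.3661, -0.0563).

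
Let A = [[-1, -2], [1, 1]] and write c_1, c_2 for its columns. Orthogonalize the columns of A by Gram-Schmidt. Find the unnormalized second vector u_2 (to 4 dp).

u_2 = (-0.5000, -0.5000)

c_1 = (-1, 1); ‖c_1‖ = 1.4142, so q_1 = (-0.7071, 0.7071).
q_1·c_2 = (-0.7071)·(-2) + 0.7071·1 = 2.1213.
u_2 = c_2 − 2.1213·q_1 = (-0.5000, -0.5000).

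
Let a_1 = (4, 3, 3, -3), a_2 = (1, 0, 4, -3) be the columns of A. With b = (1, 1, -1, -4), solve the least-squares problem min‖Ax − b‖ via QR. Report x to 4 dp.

x = (0.3874, -0.0264)

q_1 = a_1/‖a_1‖ = (4, 3, 3, -3)/6.5574 = (0.6100, 0.4575, 0.4575, -0.4575).
r_{12} = q_1·a_2 = 3.8125.
u_2 = a_2 − 3.8125·q_1 = (-1.3256, -1.7442, 2.2558, -1.2558).
‖u_2‖ = 3.3860, so q_2 = (-0.3915, -0.5151, 0.6662, -0.3709).
Qᵀb = (2.4400, -0.0893).
Back-substitute: x_2 = -0.0893/3.3860 = -0.0264.
x_1 = (2.4400 − 3.8125·(-0.0264))/6.5574 = 0.3874.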